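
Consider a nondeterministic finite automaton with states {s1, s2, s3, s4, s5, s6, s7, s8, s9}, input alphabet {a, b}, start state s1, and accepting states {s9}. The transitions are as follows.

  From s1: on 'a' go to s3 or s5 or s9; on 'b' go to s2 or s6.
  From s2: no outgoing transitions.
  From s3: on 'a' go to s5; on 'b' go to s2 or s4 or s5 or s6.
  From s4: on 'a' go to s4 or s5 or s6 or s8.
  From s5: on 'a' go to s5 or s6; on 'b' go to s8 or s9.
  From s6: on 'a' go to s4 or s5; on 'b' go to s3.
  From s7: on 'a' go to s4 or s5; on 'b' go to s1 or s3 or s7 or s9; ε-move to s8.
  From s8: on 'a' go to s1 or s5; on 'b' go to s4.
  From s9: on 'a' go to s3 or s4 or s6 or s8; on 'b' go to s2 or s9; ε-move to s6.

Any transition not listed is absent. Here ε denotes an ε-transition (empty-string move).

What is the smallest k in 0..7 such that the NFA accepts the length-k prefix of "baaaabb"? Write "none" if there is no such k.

Start in {s1}.
Read 'b': s1→{s2, s6}; now {s2, s6}.
Read 'a': s2→∅, s6→{s4, s5}; now {s4, s5}.
Read 'a': s4→{s4, s5, s6, s8}, s5→{s5, s6}; now {s4, s5, s6, s8}.
Read 'a': s4→{s4, s5, s6, s8}, s5→{s5, s6}, s6→{s4, s5}, s8→{s1, s5}; now {s1, s4, s5, s6, s8}.
Read 'a': s1→{s3, s5, s9}, s4→{s4, s5, s6, s8}, s5→{s5, s6}, s6→{s4, s5}, s8→{s1, s5}; now {s1, s3, s4, s5, s6, s8, s9}.
None of the earlier sets intersect F, but {s1, s3, s4, s5, s6, s8, s9} does.

5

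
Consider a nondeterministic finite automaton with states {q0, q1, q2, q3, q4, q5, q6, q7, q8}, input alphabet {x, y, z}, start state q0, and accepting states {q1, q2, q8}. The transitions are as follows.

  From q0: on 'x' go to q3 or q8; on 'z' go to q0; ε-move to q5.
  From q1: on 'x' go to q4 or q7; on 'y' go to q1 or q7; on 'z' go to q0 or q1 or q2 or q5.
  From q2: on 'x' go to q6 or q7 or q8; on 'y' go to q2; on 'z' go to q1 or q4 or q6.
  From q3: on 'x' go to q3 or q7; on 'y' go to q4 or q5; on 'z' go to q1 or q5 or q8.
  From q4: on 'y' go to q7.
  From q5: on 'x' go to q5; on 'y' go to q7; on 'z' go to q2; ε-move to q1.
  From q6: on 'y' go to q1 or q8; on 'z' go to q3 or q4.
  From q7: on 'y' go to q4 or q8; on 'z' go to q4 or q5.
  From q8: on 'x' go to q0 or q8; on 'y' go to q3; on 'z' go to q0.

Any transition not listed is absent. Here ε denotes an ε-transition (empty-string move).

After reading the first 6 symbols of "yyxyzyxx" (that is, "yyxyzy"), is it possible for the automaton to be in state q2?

Yes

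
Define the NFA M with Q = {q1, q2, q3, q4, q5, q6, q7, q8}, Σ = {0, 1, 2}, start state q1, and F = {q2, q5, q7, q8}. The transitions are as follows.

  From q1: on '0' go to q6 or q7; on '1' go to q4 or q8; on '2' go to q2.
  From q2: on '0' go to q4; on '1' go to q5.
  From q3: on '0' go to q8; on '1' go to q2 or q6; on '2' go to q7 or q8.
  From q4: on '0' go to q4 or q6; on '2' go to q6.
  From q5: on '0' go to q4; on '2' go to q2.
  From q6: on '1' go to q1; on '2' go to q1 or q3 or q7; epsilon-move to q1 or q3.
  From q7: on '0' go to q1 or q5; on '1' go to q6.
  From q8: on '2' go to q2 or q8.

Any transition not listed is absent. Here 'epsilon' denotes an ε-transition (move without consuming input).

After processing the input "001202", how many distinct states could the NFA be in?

Start in {q1}.
Read '0': q1→{q6, q7}; union {q6, q7}; ε-closure = {q1, q3, q6, q7}.
Read '0': q1→{q6, q7}, q3→{q8}, q6→∅, q7→{q1, q5}; union {q1, q5, q6, q7, q8}; ε-closure = {q1, q3, q5, q6, q7, q8}.
Read '1': q1→{q4, q8}, q3→{q2, q6}, q5→∅, q6→{q1}, q7→{q6}, q8→∅; union {q1, q2, q4, q6, q8}; ε-closure = {q1, q2, q3, q4, q6, q8}.
Read '2': q1→{q2}, q2→∅, q3→{q7, q8}, q4→{q6}, q6→{q1, q3, q7}, q8→{q2, q8}; now {q1, q2, q3, q6, q7, q8}.
Read '0': q1→{q6, q7}, q2→{q4}, q3→{q8}, q6→∅, q7→{q1, q5}, q8→∅; union {q1, q4, q5, q6, q7, q8}; ε-closure = {q1, q3, q4, q5, q6, q7, q8}.
Read '2': q1→{q2}, q3→{q7, q8}, q4→{q6}, q5→{q2}, q6→{q1, q3, q7}, q7→∅, q8→{q2, q8}; now {q1, q2, q3, q6, q7, q8}.
That set has 6 states.

6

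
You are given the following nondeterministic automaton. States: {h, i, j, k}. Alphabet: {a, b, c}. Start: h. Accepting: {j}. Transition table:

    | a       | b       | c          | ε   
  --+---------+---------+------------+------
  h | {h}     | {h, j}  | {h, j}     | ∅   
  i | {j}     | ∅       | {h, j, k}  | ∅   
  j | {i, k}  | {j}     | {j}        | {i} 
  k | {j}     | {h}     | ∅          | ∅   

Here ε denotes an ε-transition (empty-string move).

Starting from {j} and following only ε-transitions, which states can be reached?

{i, j}

Begin with {j}.
ε-move j → i; add i.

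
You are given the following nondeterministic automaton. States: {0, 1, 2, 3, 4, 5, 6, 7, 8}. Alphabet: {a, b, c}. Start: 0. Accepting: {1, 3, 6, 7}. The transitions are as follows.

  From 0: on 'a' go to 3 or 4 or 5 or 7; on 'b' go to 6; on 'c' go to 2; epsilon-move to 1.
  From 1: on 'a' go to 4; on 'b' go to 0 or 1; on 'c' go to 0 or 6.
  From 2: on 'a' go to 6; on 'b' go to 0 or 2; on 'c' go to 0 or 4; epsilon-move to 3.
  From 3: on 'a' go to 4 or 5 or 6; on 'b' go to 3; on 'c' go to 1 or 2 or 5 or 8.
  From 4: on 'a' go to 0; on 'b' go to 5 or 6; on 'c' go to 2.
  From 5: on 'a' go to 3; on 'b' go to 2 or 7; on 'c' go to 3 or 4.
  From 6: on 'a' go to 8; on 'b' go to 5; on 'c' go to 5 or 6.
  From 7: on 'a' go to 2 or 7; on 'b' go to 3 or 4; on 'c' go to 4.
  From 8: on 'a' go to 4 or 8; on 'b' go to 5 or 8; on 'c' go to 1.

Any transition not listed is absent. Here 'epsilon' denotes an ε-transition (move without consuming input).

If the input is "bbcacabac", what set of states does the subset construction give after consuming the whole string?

{0, 1, 2, 3, 4, 5, 6, 8}

Start: ε-closure({0}) = {0, 1}.
Read 'b': 0→{6}, 1→{0, 1}; now {0, 1, 6}.
Read 'b': 0→{6}, 1→{0, 1}, 6→{5}; now {0, 1, 5, 6}.
Read 'c': 0→{2}, 1→{0, 6}, 5→{3, 4}, 6→{5, 6}; union {0, 2, 3, 4, 5, 6}; ε-closure = {0, 1, 2, 3, 4, 5, 6}.
Read 'a': 0→{3, 4, 5, 7}, 1→{4}, 2→{6}, 3→{4, 5, 6}, 4→{0}, 5→{3}, 6→{8}; union {0, 3, 4, 5, 6, 7, 8}; ε-closure = {0, 1, 3, 4, 5, 6, 7, 8}.
Read 'c': 0→{2}, 1→{0, 6}, 3→{1, 2, 5, 8}, 4→{2}, 5→{3, 4}, 6→{5, 6}, 7→{4}, 8→{1}; now {0, 1, 2, 3, 4, 5, 6, 8}.
Read 'a': 0→{3, 4, 5, 7}, 1→{4}, 2→{6}, 3→{4, 5, 6}, 4→{0}, 5→{3}, 6→{8}, 8→{4, 8}; union {0, 3, 4, 5, 6, 7, 8}; ε-closure = {0, 1, 3, 4, 5, 6, 7, 8}.
Read 'b': 0→{6}, 1→{0, 1}, 3→{3}, 4→{5, 6}, 5→{2, 7}, 6→{5}, 7→{3, 4}, 8→{5, 8}; now {0, 1, 2, 3, 4, 5, 6, 7, 8}.
Read 'a': 0→{3, 4, 5, 7}, 1→{4}, 2→{6}, 3→{4, 5, 6}, 4→{0}, 5→{3}, 6→{8}, 7→{2, 7}, 8→{4, 8}; union {0, 2, 3, 4, 5, 6, 7, 8}; ε-closure = {0, 1, 2, 3, 4, 5, 6, 7, 8}.
Read 'c': 0→{2}, 1→{0, 6}, 2→{0, 4}, 3→{1, 2, 5, 8}, 4→{2}, 5→{3, 4}, 6→{5, 6}, 7→{4}, 8→{1}; now {0, 1, 2, 3, 4, 5, 6, 8}.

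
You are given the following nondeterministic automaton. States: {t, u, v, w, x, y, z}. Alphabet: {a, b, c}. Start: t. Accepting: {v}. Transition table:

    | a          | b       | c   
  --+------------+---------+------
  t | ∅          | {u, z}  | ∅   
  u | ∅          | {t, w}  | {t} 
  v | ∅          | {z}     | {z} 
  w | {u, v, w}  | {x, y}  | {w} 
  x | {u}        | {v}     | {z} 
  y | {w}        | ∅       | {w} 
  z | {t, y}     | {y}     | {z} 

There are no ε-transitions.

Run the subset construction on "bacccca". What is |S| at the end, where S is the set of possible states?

Start in {t}.
Read 'b': {t} → {u, z}.
Read 'a': {u, z} → {t, y}.
Read 'c': {t, y} → {w}.
Read 'c': {w} → {w}.
Read 'c': {w} → {w}.
Read 'c': {w} → {w}.
Read 'a': {w} → {u, v, w}.
That set has 3 states.

3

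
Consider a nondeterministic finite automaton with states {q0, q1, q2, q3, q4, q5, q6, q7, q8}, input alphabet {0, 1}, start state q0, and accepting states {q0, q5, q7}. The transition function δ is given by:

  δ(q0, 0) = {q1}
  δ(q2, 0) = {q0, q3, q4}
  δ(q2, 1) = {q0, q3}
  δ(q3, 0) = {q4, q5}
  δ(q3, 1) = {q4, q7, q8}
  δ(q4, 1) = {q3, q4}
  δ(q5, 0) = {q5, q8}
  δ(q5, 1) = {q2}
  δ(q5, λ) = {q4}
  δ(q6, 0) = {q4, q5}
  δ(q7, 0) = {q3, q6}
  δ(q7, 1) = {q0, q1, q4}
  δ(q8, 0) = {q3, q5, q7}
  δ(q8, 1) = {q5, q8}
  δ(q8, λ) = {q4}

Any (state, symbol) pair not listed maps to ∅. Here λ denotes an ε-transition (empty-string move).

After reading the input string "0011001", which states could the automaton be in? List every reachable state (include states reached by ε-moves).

∅

Start in {q0}.
Read '0': q0→{q1}; now {q1}.
Read '0': q1→∅; now ∅.
The set is empty and remains empty for the remaining 5 symbols.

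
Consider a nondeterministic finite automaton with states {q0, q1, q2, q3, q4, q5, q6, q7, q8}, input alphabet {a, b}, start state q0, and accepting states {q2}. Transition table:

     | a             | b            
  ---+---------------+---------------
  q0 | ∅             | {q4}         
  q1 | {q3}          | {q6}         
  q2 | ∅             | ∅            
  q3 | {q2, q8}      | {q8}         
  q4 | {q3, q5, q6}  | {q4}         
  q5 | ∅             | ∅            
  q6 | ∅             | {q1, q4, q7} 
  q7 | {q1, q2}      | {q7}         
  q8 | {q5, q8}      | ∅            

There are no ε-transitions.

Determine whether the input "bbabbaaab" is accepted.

No

Start in {q0}.
Read 'b': {q0} → {q4}.
Read 'b': {q4} → {q4}.
Read 'a': {q4} → {q3, q5, q6}.
Read 'b': {q3, q5, q6} → {q1, q4, q7, q8}.
Read 'b': {q1, q4, q7, q8} → {q4, q6, q7}.
Read 'a': {q4, q6, q7} → {q1, q2, q3, q5, q6}.
Read 'a': {q1, q2, q3, q5, q6} → {q2, q3, q8}.
Read 'a': {q2, q3, q8} → {q2, q5, q8}.
Read 'b': {q2, q5, q8} → ∅.
The final set ∅ contains no accepting state.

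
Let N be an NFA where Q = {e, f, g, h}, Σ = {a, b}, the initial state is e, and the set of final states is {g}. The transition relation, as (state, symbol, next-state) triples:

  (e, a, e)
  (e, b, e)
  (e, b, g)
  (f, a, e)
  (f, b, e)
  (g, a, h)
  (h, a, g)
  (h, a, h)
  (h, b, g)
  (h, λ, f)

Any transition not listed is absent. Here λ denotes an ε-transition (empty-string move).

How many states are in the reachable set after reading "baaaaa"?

4

Start in {e}.
Read 'b': e→{e, g}; now {e, g}.
Read 'a': e→{e}, g→{h}; union {e, h}; ε-closure = {e, f, h}.
Read 'a': e→{e}, f→{e}, h→{g, h}; union {e, g, h}; ε-closure = {e, f, g, h}.
Read 'a': e→{e}, f→{e}, g→{h}, h→{g, h}; union {e, g, h}; ε-closure = {e, f, g, h}.
Read 'a': e→{e}, f→{e}, g→{h}, h→{g, h}; union {e, g, h}; ε-closure = {e, f, g, h}.
Read 'a': e→{e}, f→{e}, g→{h}, h→{g, h}; union {e, g, h}; ε-closure = {e, f, g, h}.
That set has 4 states.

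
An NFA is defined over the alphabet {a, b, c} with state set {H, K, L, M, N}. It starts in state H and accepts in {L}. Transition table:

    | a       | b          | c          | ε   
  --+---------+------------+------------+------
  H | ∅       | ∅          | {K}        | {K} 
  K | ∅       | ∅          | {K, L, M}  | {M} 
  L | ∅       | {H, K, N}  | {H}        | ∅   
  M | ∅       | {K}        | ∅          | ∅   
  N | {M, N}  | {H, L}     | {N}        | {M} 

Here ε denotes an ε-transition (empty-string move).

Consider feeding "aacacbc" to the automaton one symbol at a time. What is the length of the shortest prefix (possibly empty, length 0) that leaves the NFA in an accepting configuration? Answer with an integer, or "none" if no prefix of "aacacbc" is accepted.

none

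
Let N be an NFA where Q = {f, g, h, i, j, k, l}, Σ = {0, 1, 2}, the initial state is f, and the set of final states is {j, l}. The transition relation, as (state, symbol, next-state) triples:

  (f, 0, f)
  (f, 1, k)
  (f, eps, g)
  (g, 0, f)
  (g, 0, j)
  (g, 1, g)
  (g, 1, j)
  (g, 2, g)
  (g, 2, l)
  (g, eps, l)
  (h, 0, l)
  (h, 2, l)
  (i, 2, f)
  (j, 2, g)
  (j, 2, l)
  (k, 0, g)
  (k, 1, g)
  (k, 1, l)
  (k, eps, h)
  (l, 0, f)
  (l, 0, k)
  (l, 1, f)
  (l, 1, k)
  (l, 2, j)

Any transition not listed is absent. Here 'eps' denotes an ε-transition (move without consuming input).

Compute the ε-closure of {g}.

Begin with {g}.
ε-move g → l; add l.

{g, l}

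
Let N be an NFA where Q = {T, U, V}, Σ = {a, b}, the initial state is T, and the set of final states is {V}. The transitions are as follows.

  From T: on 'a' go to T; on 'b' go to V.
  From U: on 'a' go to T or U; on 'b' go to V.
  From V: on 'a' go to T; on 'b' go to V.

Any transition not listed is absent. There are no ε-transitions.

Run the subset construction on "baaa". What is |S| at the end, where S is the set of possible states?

1

Start in {T}.
Read 'b': T→{V}; now {V}.
Read 'a': V→{T}; now {T}.
Read 'a': T→{T}; now {T}.
Read 'a': T→{T}; now {T}.
That set has 1 state.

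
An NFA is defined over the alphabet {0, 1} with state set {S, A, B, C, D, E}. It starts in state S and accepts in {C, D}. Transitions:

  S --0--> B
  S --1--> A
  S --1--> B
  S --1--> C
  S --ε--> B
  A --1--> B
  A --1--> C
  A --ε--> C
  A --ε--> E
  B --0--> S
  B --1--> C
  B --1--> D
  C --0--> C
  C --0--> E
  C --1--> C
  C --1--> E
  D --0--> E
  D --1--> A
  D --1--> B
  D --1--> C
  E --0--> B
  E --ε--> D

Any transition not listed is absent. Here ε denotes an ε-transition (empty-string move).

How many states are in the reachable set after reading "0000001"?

Start: ε-closure({S}) = {S, B}.
Read '0': S→{B}, B→{S}; now {S, B}.
Read '0': S→{B}, B→{S}; now {S, B}.
Read '0': S→{B}, B→{S}; now {S, B}.
Read '0': S→{B}, B→{S}; now {S, B}.
Read '0': S→{B}, B→{S}; now {S, B}.
Read '0': S→{B}, B→{S}; now {S, B}.
Read '1': S→{A, B, C}, B→{C, D}; union {A, B, C, D}; ε-closure = {A, B, C, D, E}.
That set has 5 states.

5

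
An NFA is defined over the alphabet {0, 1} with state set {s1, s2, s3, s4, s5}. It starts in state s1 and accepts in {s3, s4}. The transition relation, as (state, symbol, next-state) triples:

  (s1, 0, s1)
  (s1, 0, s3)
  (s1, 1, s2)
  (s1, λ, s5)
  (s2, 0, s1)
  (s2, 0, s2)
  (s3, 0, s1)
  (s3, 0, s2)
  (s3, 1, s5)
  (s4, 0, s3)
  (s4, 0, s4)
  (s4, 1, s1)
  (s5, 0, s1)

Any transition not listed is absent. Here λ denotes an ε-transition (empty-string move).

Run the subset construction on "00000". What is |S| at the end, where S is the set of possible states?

4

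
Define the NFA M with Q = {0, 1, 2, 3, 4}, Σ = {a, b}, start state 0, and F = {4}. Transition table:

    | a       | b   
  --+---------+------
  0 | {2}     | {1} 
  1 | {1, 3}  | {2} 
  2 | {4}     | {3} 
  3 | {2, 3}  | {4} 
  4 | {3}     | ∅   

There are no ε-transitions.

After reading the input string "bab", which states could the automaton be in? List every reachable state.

{2, 4}

Start in {0}.
Read 'b': 0→{1}; now {1}.
Read 'a': 1→{1, 3}; now {1, 3}.
Read 'b': 1→{2}, 3→{4}; now {2, 4}.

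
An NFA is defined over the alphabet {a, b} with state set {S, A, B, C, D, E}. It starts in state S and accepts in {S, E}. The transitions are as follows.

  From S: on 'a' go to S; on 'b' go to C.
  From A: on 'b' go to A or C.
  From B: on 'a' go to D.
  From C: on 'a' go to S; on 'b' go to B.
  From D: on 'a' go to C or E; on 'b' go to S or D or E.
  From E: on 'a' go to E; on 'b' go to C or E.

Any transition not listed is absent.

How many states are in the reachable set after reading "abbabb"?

Start in {S}.
Read 'a': {S} → {S}.
Read 'b': {S} → {C}.
Read 'b': {C} → {B}.
Read 'a': {B} → {D}.
Read 'b': {D} → {S, D, E}.
Read 'b': {S, D, E} → {S, C, D, E}.
That set has 4 states.

4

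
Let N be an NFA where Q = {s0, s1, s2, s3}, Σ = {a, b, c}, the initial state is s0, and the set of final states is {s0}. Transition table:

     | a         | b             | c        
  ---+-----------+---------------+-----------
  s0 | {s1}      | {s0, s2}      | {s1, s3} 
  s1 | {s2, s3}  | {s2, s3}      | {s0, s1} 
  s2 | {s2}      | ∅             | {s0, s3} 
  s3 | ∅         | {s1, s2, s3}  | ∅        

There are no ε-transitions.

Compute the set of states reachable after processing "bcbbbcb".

{s0, s1, s2, s3}

Start in {s0}.
Read 'b': {s0} → {s0, s2}.
Read 'c': {s0, s2} → {s0, s1, s3}.
Read 'b': {s0, s1, s3} → {s0, s1, s2, s3}.
Read 'b': {s0, s1, s2, s3} → {s0, s1, s2, s3}.
Read 'b': {s0, s1, s2, s3} → {s0, s1, s2, s3}.
Read 'c': {s0, s1, s2, s3} → {s0, s1, s3}.
Read 'b': {s0, s1, s3} → {s0, s1, s2, s3}.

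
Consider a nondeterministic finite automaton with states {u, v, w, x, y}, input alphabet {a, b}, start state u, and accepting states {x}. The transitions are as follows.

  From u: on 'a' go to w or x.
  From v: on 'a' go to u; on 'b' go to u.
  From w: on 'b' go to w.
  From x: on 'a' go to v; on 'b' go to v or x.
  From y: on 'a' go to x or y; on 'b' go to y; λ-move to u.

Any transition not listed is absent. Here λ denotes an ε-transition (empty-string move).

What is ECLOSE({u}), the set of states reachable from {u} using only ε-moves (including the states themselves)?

{u}

Begin with {u}.
No ε-moves leave this set, so the closure equals the set itself.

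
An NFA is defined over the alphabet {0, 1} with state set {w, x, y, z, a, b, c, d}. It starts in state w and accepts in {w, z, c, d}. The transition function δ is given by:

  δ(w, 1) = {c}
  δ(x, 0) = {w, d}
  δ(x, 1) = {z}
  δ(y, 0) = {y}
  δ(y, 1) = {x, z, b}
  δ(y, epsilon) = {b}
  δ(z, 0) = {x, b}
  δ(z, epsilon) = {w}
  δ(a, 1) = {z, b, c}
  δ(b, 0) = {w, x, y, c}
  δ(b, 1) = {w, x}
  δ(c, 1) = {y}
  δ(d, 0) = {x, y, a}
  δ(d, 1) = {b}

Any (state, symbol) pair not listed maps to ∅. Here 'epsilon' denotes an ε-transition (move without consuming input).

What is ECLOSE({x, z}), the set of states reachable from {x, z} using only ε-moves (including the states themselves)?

{w, x, z}

Begin with {x, z}.
ε-move z → w; add w.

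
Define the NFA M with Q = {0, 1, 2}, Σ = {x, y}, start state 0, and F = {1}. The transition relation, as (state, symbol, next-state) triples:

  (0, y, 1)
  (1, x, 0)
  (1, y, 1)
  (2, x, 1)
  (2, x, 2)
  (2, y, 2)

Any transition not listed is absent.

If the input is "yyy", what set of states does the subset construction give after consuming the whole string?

{1}

Start in {0}.
Read 'y': 0→{1}; now {1}.
Read 'y': 1→{1}; now {1}.
Read 'y': 1→{1}; now {1}.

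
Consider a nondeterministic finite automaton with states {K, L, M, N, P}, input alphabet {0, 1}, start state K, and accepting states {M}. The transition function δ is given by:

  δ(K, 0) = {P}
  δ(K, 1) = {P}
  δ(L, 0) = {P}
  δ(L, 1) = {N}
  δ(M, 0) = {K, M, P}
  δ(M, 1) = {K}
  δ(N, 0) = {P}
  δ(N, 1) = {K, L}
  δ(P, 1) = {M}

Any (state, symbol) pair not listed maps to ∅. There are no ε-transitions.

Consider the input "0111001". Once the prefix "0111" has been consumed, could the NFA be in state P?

Yes

Start in {K}.
Read '0': K→{P}; now {P}.
Read '1': P→{M}; now {M}.
Read '1': M→{K}; now {K}.
Read '1': K→{P}; now {P}.
State P is in {P}.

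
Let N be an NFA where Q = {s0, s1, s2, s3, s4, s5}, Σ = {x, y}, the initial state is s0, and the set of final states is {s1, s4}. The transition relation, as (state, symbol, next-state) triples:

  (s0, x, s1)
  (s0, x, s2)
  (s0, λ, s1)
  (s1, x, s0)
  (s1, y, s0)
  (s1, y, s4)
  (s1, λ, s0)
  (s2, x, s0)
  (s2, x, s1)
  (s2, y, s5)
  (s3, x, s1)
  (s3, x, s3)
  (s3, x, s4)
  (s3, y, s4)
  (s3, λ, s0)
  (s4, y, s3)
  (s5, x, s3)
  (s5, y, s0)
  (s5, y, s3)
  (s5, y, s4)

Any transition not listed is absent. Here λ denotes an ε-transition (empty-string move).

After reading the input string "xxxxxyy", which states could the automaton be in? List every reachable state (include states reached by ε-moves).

{s0, s1, s3, s4}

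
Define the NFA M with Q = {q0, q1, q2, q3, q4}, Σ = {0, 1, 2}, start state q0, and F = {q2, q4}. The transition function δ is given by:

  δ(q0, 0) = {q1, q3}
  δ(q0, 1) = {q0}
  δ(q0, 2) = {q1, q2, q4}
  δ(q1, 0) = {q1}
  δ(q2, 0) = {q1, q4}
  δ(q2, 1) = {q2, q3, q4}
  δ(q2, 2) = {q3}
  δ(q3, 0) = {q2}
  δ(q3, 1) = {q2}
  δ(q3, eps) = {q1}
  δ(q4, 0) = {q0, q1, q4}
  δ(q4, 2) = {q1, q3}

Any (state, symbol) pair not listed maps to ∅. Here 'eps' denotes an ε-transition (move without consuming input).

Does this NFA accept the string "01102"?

Yes

Start in {q0}.
Read '0': {q0} → {q1, q3}.
Read '1': {q1, q3} → {q2}.
Read '1': {q2} → {q1, q2, q3, q4}.
Read '0': {q1, q2, q3, q4} → {q0, q1, q2, q4}.
Read '2': {q0, q1, q2, q4} → {q1, q2, q3, q4}.
The final set {q1, q2, q3, q4} contains the accepting states q2, q4.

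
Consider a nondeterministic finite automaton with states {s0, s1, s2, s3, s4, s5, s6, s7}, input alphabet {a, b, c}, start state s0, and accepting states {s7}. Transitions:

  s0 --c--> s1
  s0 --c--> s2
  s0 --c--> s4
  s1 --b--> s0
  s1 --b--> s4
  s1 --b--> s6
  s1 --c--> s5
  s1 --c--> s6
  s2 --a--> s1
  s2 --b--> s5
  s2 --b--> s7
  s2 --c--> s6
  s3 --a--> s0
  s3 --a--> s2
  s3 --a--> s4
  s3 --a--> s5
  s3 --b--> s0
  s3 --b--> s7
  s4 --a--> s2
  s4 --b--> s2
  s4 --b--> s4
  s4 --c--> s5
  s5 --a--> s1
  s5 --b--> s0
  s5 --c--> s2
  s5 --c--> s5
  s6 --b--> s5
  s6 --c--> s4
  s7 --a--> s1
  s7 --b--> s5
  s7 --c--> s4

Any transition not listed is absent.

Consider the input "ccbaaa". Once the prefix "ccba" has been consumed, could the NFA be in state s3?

No

Start in {s0}.
Read 'c': {s0} → {s1, s2, s4}.
Read 'c': {s1, s2, s4} → {s5, s6}.
Read 'b': {s5, s6} → {s0, s5}.
Read 'a': {s0, s5} → {s1}.
State s3 is not in {s1}.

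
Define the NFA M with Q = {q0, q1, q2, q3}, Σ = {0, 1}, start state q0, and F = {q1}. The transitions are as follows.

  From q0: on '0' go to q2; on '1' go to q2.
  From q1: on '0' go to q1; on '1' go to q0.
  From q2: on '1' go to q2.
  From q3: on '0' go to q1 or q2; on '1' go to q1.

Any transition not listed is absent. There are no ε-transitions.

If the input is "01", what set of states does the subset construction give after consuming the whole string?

{q2}

Start in {q0}.
Read '0': {q0} → {q2}.
Read '1': {q2} → {q2}.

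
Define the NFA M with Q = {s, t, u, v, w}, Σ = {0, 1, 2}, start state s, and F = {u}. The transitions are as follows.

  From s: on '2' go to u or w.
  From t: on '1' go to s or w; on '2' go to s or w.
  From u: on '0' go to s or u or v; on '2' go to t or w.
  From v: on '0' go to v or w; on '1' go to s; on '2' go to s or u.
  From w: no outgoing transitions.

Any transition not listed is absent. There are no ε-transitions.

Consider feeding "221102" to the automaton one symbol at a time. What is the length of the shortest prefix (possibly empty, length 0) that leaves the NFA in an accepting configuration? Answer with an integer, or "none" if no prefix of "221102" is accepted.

1

Start in {s}.
Read '2': {s} → {u, w}.
None of the earlier sets intersect F, but {u, w} does.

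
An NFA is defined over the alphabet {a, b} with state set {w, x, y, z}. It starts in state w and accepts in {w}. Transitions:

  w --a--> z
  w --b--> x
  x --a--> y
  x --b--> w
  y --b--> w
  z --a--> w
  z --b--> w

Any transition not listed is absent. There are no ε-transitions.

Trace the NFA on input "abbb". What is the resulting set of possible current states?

Start in {w}.
Read 'a': w→{z}; now {z}.
Read 'b': z→{w}; now {w}.
Read 'b': w→{x}; now {x}.
Read 'b': x→{w}; now {w}.

{w}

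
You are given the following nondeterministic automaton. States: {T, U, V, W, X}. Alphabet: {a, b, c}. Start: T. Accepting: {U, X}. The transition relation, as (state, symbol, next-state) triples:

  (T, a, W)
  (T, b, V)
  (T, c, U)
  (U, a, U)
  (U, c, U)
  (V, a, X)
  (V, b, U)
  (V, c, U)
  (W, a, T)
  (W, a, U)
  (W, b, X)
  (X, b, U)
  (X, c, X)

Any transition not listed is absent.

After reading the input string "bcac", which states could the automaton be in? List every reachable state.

{U}

Start in {T}.
Read 'b': T→{V}; now {V}.
Read 'c': V→{U}; now {U}.
Read 'a': U→{U}; now {U}.
Read 'c': U→{U}; now {U}.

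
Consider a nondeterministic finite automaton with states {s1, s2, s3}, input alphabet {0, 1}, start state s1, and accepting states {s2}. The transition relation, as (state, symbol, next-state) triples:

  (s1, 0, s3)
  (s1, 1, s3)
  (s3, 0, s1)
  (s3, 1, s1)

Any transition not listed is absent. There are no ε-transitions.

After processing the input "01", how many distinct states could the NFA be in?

1

Start in {s1}.
Read '0': s1→{s3}; now {s3}.
Read '1': s3→{s1}; now {s1}.
That set has 1 state.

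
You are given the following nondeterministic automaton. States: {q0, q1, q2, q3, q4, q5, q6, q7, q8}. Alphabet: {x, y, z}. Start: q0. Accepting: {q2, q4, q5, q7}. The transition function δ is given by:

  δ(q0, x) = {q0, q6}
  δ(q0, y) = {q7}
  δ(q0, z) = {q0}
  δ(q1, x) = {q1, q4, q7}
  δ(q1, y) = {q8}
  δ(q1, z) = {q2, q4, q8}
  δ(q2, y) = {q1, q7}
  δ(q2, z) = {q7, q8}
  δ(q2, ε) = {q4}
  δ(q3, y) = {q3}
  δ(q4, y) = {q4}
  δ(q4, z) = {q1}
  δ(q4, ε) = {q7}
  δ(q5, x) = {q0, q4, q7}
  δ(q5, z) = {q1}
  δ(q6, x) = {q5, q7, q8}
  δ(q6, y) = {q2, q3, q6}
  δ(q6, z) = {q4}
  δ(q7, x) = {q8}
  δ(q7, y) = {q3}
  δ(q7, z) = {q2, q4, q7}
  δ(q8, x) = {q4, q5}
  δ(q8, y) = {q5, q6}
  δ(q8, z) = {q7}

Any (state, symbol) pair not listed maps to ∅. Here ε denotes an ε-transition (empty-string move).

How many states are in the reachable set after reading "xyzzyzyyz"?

5

Start in {q0}.
Read 'x': {q0} → {q0, q6}.
Read 'y': {q0, q6} → {q2, q3, q4, q6, q7}.
Read 'z': {q2, q3, q4, q6, q7} → {q1, q2, q4, q7, q8}.
Read 'z': {q1, q2, q4, q7, q8} → {q1, q2, q4, q7, q8}.
Read 'y': {q1, q2, q4, q7, q8} → {q1, q3, q4, q5, q6, q7, q8}.
Read 'z': {q1, q3, q4, q5, q6, q7, q8} → {q1, q2, q4, q7, q8}.
Read 'y': {q1, q2, q4, q7, q8} → {q1, q3, q4, q5, q6, q7, q8}.
Read 'y': {q1, q3, q4, q5, q6, q7, q8} → {q2, q3, q4, q5, q6, q7, q8}.
Read 'z': {q2, q3, q4, q5, q6, q7, q8} → {q1, q2, q4, q7, q8}.
That set has 5 states.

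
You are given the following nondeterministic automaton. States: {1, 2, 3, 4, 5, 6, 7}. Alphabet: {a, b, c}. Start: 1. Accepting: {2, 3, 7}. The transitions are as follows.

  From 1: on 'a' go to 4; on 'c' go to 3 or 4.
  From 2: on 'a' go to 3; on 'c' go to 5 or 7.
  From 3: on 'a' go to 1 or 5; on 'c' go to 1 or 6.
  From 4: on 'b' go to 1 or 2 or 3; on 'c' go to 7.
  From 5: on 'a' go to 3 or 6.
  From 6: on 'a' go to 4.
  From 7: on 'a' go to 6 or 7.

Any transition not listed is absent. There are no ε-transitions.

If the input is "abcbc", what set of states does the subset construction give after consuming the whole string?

Start in {1}.
Read 'a': 1→{4}; now {4}.
Read 'b': 4→{1, 2, 3}; now {1, 2, 3}.
Read 'c': 1→{3, 4}, 2→{5, 7}, 3→{1, 6}; now {1, 3, 4, 5, 6, 7}.
Read 'b': 1→∅, 3→∅, 4→{1, 2, 3}, 5→∅, 6→∅, 7→∅; now {1, 2, 3}.
Read 'c': 1→{3, 4}, 2→{5, 7}, 3→{1, 6}; now {1, 3, 4, 5, 6, 7}.

{1, 3, 4, 5, 6, 7}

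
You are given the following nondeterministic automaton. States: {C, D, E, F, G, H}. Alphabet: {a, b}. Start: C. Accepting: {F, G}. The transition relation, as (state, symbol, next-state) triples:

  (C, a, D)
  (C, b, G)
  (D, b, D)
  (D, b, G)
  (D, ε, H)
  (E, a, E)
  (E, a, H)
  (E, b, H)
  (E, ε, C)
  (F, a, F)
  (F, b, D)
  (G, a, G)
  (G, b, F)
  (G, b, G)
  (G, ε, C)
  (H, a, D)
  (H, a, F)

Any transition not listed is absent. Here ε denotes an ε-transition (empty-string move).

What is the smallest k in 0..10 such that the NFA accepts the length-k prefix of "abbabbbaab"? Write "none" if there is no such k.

2

Start in {C}.
Read 'a': {C} → {D, H}.
Read 'b': {D, H} → {C, D, G, H}.
None of the earlier sets intersect F, but {C, D, G, H} does.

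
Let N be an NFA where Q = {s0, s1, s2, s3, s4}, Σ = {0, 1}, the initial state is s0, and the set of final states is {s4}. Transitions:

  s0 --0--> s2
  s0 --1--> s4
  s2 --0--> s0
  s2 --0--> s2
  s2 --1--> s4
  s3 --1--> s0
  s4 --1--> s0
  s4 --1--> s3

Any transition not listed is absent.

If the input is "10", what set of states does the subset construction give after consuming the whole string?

Start in {s0}.
Read '1': {s0} → {s4}.
Read '0': {s4} → ∅.

∅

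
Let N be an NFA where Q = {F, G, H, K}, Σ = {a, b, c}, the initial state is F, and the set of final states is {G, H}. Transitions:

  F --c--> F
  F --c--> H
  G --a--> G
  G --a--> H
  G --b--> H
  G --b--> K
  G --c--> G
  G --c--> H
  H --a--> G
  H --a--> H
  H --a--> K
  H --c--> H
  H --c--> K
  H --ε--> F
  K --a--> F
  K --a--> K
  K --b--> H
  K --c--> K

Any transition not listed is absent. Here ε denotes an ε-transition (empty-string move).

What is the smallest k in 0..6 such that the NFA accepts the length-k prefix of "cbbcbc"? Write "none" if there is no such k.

1

Start in {F}.
Read 'c': {F} → {F, H}.
None of the earlier sets intersect F, but {F, H} does.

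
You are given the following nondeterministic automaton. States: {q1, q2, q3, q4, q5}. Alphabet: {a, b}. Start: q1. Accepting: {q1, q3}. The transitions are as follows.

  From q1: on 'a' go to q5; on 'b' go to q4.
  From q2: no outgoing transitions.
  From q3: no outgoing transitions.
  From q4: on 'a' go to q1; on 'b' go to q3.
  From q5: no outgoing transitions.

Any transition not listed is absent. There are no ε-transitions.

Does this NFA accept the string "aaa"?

Start in {q1}.
Read 'a': {q1} → {q5}.
Read 'a': {q5} → ∅.
The set is empty and remains empty for the remaining 1 symbol.
The final set ∅ contains no accepting state.

No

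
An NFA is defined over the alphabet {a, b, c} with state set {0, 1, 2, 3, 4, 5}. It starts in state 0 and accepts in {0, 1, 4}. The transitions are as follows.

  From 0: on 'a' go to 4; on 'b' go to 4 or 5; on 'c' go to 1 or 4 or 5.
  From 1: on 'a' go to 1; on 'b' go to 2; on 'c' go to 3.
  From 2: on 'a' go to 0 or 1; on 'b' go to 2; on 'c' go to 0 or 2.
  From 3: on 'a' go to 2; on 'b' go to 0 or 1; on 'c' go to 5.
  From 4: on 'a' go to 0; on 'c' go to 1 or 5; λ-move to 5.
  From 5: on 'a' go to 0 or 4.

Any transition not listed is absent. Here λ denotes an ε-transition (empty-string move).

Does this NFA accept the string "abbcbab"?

Start in {0}.
Read 'a': {0} → {4, 5}.
Read 'b': {4, 5} → ∅.
The set is empty and remains empty for the remaining 5 symbols.
The final set ∅ contains no accepting state.

No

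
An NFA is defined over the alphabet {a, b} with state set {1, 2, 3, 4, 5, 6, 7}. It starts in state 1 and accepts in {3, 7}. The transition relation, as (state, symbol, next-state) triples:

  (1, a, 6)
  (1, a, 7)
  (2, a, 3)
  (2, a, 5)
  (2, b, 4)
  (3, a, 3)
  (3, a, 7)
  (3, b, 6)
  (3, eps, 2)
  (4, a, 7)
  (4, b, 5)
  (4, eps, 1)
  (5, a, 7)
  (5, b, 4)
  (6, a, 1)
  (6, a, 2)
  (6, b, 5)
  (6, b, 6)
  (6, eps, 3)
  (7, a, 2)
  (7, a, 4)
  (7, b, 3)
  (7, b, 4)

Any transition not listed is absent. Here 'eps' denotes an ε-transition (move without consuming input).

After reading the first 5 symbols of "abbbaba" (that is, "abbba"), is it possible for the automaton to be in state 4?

Start in {1}.
Read 'a': 1→{6, 7}; union {6, 7}; ε-closure = {2, 3, 6, 7}.
Read 'b': 2→{4}, 3→{6}, 6→{5, 6}, 7→{3, 4}; union {3, 4, 5, 6}; ε-closure = {1, 2, 3, 4, 5, 6}.
Read 'b': 1→∅, 2→{4}, 3→{6}, 4→{5}, 5→{4}, 6→{5, 6}; union {4, 5, 6}; ε-closure = {1, 2, 3, 4, 5, 6}.
Read 'b': 1→∅, 2→{4}, 3→{6}, 4→{5}, 5→{4}, 6→{5, 6}; union {4, 5, 6}; ε-closure = {1, 2, 3, 4, 5, 6}.
Read 'a': 1→{6, 7}, 2→{3, 5}, 3→{3, 7}, 4→{7}, 5→{7}, 6→{1, 2}; now {1, 2, 3, 5, 6, 7}.
State 4 is not in {1, 2, 3, 5, 6, 7}.

No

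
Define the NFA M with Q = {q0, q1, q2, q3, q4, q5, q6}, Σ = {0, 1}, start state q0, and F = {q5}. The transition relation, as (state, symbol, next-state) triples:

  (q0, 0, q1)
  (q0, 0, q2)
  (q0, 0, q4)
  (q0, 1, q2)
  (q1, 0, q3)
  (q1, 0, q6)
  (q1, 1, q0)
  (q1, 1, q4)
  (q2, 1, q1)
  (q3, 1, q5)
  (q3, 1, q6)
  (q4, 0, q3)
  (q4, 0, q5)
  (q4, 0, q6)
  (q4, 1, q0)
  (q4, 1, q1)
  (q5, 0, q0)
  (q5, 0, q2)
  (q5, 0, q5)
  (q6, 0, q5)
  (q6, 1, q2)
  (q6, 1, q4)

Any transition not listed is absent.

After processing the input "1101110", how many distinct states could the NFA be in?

6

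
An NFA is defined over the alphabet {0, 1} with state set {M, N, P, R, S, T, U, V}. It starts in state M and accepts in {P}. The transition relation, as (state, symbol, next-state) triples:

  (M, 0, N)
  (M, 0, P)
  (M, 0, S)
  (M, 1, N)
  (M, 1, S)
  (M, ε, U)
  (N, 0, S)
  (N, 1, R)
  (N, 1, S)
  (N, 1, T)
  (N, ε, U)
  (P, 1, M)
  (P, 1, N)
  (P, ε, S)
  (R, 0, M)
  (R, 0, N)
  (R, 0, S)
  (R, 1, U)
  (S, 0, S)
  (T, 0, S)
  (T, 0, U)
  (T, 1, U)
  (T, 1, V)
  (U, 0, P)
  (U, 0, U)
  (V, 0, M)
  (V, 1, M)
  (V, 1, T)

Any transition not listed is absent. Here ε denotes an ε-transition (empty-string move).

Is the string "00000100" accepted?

Yes

Start: ε-closure({M}) = {M, U}.
Read '0': {M, U} → {N, P, S, U}.
Read '0': {N, P, S, U} → {P, S, U}.
Read '0': {P, S, U} → {P, S, U}.
Read '0': {P, S, U} → {P, S, U}.
Read '0': {P, S, U} → {P, S, U}.
Read '1': {P, S, U} → {M, N, U}.
Read '0': {M, N, U} → {N, P, S, U}.
Read '0': {N, P, S, U} → {P, S, U}.
The final set {P, S, U} contains the accepting state P.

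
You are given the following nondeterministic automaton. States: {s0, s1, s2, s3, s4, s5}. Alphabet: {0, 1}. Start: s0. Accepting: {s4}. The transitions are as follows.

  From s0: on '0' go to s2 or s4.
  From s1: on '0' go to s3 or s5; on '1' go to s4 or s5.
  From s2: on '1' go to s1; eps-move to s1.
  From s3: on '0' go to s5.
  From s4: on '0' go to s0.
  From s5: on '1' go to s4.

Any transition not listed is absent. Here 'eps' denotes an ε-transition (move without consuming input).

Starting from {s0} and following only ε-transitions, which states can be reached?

Begin with {s0}.
No ε-moves leave this set, so the closure equals the set itself.

{s0}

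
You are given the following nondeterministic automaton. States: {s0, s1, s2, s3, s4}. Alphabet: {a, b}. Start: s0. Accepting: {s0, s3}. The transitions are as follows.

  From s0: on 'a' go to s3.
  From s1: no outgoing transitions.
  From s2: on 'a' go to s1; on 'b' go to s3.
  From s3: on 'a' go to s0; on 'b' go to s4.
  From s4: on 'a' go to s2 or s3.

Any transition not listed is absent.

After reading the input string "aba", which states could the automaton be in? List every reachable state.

Start in {s0}.
Read 'a': s0→{s3}; now {s3}.
Read 'b': s3→{s4}; now {s4}.
Read 'a': s4→{s2, s3}; now {s2, s3}.

{s2, s3}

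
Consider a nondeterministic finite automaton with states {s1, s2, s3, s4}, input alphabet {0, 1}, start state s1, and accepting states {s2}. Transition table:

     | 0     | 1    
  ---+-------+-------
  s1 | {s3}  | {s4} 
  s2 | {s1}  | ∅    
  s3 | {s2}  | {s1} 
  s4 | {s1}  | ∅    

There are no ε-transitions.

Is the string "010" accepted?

Start in {s1}.
Read '0': s1→{s3}; now {s3}.
Read '1': s3→{s1}; now {s1}.
Read '0': s1→{s3}; now {s3}.
The final set {s3} contains no accepting state.

No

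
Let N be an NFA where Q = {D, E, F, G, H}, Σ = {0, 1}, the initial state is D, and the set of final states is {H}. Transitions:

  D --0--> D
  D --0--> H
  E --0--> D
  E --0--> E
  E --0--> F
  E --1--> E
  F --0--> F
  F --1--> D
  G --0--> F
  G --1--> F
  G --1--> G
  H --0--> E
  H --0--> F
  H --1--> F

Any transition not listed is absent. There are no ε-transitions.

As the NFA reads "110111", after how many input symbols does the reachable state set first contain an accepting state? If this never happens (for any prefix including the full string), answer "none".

Start in {D}.
Read '1': D→∅; now ∅.
The set is empty and remains empty for the remaining 5 symbols.
No reachable set along the way intersects F.

none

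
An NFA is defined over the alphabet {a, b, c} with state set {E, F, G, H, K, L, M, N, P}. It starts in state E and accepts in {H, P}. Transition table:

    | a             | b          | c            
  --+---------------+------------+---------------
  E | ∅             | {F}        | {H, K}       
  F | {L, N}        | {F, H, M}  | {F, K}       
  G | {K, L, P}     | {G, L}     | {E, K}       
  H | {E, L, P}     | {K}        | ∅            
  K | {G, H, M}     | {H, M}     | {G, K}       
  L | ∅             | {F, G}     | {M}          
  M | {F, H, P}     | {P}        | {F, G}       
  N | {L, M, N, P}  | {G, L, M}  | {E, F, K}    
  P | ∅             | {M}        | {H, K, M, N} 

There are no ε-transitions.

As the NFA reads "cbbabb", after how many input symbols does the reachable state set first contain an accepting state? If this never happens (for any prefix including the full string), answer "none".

Start in {E}.
Read 'c': E→{H, K}; now {H, K}.
None of the earlier sets intersect F, but {H, K} does.

1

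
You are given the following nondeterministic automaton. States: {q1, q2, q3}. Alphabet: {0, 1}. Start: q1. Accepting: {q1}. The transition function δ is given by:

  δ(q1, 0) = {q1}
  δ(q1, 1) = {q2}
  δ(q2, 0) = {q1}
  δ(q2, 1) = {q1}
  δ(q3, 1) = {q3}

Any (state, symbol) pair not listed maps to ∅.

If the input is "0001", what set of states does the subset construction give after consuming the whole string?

Start in {q1}.
Read '0': {q1} → {q1}.
Read '0': {q1} → {q1}.
Read '0': {q1} → {q1}.
Read '1': {q1} → {q2}.

{q2}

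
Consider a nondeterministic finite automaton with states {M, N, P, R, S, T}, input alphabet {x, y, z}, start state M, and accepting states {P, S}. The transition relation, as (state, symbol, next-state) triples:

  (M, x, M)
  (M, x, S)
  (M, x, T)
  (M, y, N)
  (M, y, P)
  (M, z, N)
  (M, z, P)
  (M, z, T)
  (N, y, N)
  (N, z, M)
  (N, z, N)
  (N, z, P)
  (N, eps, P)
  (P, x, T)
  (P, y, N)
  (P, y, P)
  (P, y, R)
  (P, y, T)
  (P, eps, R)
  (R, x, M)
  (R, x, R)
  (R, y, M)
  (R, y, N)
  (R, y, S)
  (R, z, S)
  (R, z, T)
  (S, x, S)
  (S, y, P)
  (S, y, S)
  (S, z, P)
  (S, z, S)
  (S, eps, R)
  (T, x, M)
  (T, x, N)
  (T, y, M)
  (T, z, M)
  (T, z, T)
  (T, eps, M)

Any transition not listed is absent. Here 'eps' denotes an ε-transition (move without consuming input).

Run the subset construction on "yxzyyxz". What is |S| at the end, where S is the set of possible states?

Start in {M}.
Read 'y': M→{N, P}; union {N, P}; ε-closure = {N, P, R}.
Read 'x': N→∅, P→{T}, R→{M, R}; now {M, R, T}.
Read 'z': M→{N, P, T}, R→{S, T}, T→{M, T}; union {M, N, P, S, T}; ε-closure = {M, N, P, R, S, T}.
Read 'y': M→{N, P}, N→{N}, P→{N, P, R, T}, R→{M, N, S}, S→{P, S}, T→{M}; now {M, N, P, R, S, T}.
Read 'y': M→{N, P}, N→{N}, P→{N, P, R, T}, R→{M, N, S}, S→{P, S}, T→{M}; now {M, N, P, R, S, T}.
Read 'x': M→{M, S, T}, N→∅, P→{T}, R→{M, R}, S→{S}, T→{M, N}; union {M, N, R, S, T}; ε-closure = {M, N, P, R, S, T}.
Read 'z': M→{N, P, T}, N→{M, N, P}, P→∅, R→{S, T}, S→{P, S}, T→{M, T}; union {M, N, P, S, T}; ε-closure = {M, N, P, R, S, T}.
That set has 6 states.

6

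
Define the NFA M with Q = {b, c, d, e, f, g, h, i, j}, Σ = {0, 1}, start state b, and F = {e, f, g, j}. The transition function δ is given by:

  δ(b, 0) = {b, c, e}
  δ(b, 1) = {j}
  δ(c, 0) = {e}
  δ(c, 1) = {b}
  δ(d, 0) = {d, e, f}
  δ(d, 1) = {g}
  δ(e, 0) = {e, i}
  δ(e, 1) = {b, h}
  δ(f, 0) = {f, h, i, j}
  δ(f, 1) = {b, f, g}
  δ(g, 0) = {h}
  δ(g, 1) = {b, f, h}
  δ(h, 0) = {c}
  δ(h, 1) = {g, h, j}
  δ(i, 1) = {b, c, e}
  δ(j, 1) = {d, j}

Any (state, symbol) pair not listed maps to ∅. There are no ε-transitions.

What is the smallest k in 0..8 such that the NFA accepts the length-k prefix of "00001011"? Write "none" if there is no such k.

1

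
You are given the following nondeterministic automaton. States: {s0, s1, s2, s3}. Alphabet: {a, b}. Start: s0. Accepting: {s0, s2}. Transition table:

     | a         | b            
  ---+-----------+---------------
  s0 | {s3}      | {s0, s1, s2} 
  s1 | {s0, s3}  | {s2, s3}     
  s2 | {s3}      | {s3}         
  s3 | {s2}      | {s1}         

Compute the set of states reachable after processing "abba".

Start in {s0}.
Read 'a': s0→{s3}; now {s3}.
Read 'b': s3→{s1}; now {s1}.
Read 'b': s1→{s2, s3}; now {s2, s3}.
Read 'a': s2→{s3}, s3→{s2}; now {s2, s3}.

{s2, s3}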